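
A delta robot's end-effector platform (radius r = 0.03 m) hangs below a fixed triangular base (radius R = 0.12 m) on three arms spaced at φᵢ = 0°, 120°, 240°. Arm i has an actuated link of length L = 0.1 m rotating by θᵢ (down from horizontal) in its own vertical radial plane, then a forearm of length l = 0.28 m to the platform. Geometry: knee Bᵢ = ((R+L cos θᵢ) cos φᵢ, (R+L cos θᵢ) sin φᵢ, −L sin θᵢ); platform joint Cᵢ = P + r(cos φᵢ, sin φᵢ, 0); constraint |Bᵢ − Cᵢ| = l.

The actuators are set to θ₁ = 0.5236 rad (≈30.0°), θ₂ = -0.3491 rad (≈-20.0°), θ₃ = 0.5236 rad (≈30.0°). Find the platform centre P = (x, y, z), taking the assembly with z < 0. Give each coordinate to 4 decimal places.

(-0.0356, 0.0616, -0.2220)

arm 1 at φ=0.0°: (R−r)+L cos θ1 = 0.1766;  S1 = (0.1766, 0.0000, -0.0500)
φ2=120.0°: virtual centre (-0.0920, 0.1593, 0.0342), radius l
S3 = (0.1766·cos240.0°, 0.1766·sin240.0°, -0.0500) = (-0.0883, -0.1529, -0.0500)
|S₂|²−|S₁|² = 0.0013;  |S₃|²−|S₁|² = 0.0000
plane₁₂: -0.5372x+0.3186y+0.1684z = 0.0013
Cramer: x(z) = -0.0012+0.1546z;  y(z) = 0.0021-0.2678z
quadratic in z: (1.0956)z²+(0.0439)z+(-0.0443)=0, √Δ=0.4427 → z ∈ {-0.2220, 0.1820}; z = -0.2220 (taking z<0)
x = -0.0356, y = 0.0616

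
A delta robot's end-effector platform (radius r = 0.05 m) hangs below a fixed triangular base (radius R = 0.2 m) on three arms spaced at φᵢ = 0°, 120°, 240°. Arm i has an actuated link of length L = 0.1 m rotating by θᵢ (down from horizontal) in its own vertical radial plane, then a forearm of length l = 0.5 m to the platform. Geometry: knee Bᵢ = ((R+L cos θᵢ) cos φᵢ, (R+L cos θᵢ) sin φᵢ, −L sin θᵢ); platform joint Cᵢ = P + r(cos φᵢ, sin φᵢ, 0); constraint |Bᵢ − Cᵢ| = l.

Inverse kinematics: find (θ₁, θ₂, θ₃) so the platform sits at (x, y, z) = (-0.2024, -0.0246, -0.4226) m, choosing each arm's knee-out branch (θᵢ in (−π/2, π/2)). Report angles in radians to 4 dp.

arm 1 (φ=0.0°): x'=-0.2024, y'=-0.0246
  A cos θ + B sin θ = C:  0.3524·cos θ + -0.4226·sin θ = -0.3169
  √(A²+B²)=0.5503;  θ1 = -0.8757+2.1845 ≈ 1.3088
φ2=120.0° → target in arm frame (0.0799, 0.1876)
  e−x'=0.0701;  (l²−L²−(e−x')²−y'²−z²)/2L = 0.1065
  θ2 = atan2(B,A) + arccos(C/0.4284) = -0.0869
φ3=240.0° → target in arm frame (0.1225, -0.1630)
  e−x'=0.0275;  (l²−L²−(e−x')²−y'²−z²)/2L = 0.1704
  θ3 = atan2(B,A) + arccos(C/0.4235) = -0.3493

θ₁ = 1.3088, θ₂ = -0.0869, θ₃ = -0.3493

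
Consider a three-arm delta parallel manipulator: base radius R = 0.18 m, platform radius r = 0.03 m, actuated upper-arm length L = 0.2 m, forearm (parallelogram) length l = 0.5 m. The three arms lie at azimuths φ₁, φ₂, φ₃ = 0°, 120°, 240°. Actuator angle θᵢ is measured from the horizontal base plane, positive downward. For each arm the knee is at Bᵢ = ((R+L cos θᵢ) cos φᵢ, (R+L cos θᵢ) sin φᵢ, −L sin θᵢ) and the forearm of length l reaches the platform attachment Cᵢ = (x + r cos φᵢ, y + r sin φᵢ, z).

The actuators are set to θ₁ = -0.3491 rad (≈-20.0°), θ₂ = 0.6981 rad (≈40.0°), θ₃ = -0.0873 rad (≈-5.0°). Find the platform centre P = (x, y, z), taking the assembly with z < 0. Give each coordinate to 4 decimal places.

arm 1 at φ=0.0°: e+L cos θ1 = 0.3379;  S1 = (0.3379, 0.0000, 0.0684)
S2 = (0.3032·cos120.0°, 0.3032·sin120.0°, -0.1286) = (-0.1516, 0.2626, -0.1286)
φ3=240.0°: virtual centre (-0.1746, -0.3024, 0.0174), radius l
eliminate P² terms by subtracting sphere 1 from 2 and 3
plane₁₂: -0.9791x+0.5252y+-0.3939z = -0.0104
Cramer: x(z) = 0.0040-0.2581z;  y(z) = -0.0124+0.2689z
quadratic in z: (1.1389)z²+(0.0289)z+(-0.1337)=0, √Δ=0.7808 → z ∈ {-0.3555, 0.3301}; z = -0.3555 (taking z<0)
x = 0.0958, y = -0.1080

(0.0958, -0.1080, -0.3555)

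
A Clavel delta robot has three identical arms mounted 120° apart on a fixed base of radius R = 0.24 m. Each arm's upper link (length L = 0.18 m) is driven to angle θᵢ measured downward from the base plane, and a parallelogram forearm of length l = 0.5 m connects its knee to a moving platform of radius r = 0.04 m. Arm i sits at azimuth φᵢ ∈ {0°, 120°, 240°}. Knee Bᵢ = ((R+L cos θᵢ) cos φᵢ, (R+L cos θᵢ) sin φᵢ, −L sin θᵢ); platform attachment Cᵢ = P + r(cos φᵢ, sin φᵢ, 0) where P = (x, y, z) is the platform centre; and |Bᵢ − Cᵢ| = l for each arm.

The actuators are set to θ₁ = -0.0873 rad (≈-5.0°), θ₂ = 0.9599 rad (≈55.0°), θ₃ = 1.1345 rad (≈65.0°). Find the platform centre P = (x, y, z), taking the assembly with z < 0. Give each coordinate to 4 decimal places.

arm 1 at φ=0.0°: (R−r)+L cos θ1 = 0.3793;  O1 = (0.3793, 0.0000, 0.0157)
φ2=120.0°: virtual centre (-0.1516, 0.2626, -0.1474), radius l
O3 = (0.2761·cos240.0°, 0.2761·sin240.0°, -0.1631) = (-0.1380, -0.2391, -0.1631)
eliminate P² terms by subtracting sphere 1 from 2 and 3
linear system: -1.0619x+0.5252y = -0.0304−-0.3263z; -1.0347x+-0.4782y = -0.0413−-0.3577z
Cramer: x(z) = 0.0345-0.3271z;  y(z) = 0.0118-0.0401z
quadratic in z: (1.1086)z²+(0.1933)z+(-0.1307)=0, √Δ=0.7855 → z ∈ {-0.4414, 0.2671}; z = -0.4414 (taking z<0)
x = 0.1789, y = 0.0295

(0.1789, 0.0295, -0.4414)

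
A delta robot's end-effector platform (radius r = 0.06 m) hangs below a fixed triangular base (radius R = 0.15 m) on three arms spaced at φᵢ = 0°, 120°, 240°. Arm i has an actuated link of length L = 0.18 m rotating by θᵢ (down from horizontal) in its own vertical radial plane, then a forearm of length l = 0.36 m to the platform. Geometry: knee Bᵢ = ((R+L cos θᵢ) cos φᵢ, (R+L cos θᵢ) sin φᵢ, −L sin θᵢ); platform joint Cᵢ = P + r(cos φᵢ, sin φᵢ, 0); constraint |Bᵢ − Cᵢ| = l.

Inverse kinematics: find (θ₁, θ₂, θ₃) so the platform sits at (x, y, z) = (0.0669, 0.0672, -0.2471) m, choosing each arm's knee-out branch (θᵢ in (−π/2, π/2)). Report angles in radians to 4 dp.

arm 1 (φ=0.0°): x'=0.0669, y'=0.0672
  A=0.0231, B=-0.2471, C=(l²−L²−A²−y'²−z²)/(2L)=0.0864
  γ=atan2(-0.2471,0.0231)=-1.4776;  ψ=arccos(0.3480)=1.2154;  θ1=γ+ψ≈-0.2622
φ2=120.0° → target in arm frame (0.0247, -0.0915)
  A=0.0653, B=-0.2471, C=(l²−L²−A²−y'²−z²)/(2L)=0.0653
  θ2 = atan2(B,A) + arccos(C/0.2556) = -0.0002
φ3=240.0° → target in arm frame (-0.0916, 0.0243)
  e−x'=0.1816;  (l²−L²−(e−x')²−y'²−z²)/2L = 0.0071
  γ=atan2(-0.2471,0.1816)=-0.9369;  ψ=arccos(0.0231)=1.5477;  θ3=γ+ψ≈0.6108

θ₁ = -0.2622, θ₂ = -0.0002, θ₃ = 0.6108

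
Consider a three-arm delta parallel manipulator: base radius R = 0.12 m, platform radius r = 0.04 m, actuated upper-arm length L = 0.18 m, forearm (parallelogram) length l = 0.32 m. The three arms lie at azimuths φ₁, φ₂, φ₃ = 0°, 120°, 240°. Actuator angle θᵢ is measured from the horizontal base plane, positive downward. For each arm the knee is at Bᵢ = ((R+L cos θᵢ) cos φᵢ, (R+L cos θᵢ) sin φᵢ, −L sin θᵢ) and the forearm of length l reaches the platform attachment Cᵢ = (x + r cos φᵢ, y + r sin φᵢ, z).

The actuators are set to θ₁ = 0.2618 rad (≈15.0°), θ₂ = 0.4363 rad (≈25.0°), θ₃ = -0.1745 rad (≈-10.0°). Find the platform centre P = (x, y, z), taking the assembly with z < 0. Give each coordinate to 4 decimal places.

(-0.0121, -0.0558, -0.2156)

φ1=0.0°: virtual centre (0.2539, 0.0000, -0.0466), radius l
arm 2 at φ=120.0°: ρ2 = 0.2431;  O2 = (-0.1216, 0.2106, -0.0761)
φ3=240.0°: virtual centre (-0.1286, -0.2228, 0.0313), radius l
|O₂|²−|O₁|² = -0.0017;  |O₃|²−|O₁|² = 0.0005
linear system: -0.7509x+0.4211y = -0.0017−-0.0590z; -0.7650x+-0.4456y = 0.0005−0.1557z
det = 0.6567;  x = 0.0008+0.0598z,  y = -0.0026+0.2467z
quadratic in z: (1.0644)z²+(0.0616)z+(-0.0362)=0, √Δ=0.3973 → z ∈ {-0.2156, 0.1577}; z = -0.2156 (taking z<0)
x = -0.0121, y = -0.0558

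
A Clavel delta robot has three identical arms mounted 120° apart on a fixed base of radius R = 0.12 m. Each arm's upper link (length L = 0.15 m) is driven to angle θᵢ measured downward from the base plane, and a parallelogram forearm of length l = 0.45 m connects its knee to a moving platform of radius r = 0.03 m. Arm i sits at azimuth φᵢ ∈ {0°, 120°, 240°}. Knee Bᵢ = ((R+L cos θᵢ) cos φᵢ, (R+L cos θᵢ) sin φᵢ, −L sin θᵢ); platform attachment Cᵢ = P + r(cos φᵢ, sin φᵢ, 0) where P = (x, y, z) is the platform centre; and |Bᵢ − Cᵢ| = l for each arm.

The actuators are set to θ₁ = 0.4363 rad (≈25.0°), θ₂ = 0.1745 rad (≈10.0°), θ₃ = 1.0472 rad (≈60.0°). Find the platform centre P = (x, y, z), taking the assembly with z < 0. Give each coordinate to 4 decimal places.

(0.0415, 0.1551, -0.4434)

φ1=0.0°: virtual centre (0.2259, 0.0000, -0.0634), radius l
arm 2 at φ=120.0°: e+L cos θ2 = 0.2377;  O2 = (-0.1189, 0.2059, -0.0260)
O3 = (0.1650·cos240.0°, 0.1650·sin240.0°, -0.1299) = (-0.0825, -0.1429, -0.1299)
eliminate P² terms by subtracting sphere 1 from 2 and 3
linear system: -0.6896x+0.4117y = 0.0021−0.0747z; -0.6169x+-0.2858y = -0.0110−-0.1330z
det = 0.4511;  x = 0.0087+-0.0741z,  y = 0.0197+-0.3055z
into |P−O₁|² = l²: 1.0988z² + 0.1470z + -0.1509 = 0;  Δ = 0.6848;  z = -0.4434 or 0.3097 → z<0 root = -0.4434
x = 0.0415, y = 0.1551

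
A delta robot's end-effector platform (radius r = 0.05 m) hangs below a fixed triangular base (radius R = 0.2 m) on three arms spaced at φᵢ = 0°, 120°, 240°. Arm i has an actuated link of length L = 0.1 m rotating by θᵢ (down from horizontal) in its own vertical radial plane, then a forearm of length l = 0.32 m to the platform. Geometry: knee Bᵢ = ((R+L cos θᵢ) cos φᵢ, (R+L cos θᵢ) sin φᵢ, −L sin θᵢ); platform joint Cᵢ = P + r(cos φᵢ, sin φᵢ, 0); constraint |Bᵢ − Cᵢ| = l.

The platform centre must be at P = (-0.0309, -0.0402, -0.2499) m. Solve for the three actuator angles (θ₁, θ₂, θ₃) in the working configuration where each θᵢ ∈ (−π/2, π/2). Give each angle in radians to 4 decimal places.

arm 1 (φ=0.0°): x'=-0.0309, y'=-0.0402
  e−x'=0.1809;  (l²−L²−(e−x')²−y'²−z²)/2L = -0.0220
  γ=atan2(-0.2499,0.1809)=-0.9442;  ψ=arccos(-0.0712)=1.6420;  θ1=γ+ψ≈0.6978
arm 2 (φ=120.0°): x'=-0.0194, y'=0.0469
  A cos θ + B sin θ = C:  0.1694·cos θ + -0.2499·sin θ = -0.0047
  √(A²+B²)=0.3019;  θ2 = -0.9752+1.5862 ≈ 0.6110
φ3=240.0° → target in arm frame (0.0503, -0.0067)
  A=0.0997, B=-0.2499, C=(l²−L²−A²−y'²−z²)/(2L)=0.0998
  γ=atan2(-0.2499,0.0997)=-1.1911;  ψ=arccos(0.3709)=1.1908;  θ3=γ+ψ≈-0.0002

θ₁ = 0.6978, θ₂ = 0.6110, θ₃ = -0.0002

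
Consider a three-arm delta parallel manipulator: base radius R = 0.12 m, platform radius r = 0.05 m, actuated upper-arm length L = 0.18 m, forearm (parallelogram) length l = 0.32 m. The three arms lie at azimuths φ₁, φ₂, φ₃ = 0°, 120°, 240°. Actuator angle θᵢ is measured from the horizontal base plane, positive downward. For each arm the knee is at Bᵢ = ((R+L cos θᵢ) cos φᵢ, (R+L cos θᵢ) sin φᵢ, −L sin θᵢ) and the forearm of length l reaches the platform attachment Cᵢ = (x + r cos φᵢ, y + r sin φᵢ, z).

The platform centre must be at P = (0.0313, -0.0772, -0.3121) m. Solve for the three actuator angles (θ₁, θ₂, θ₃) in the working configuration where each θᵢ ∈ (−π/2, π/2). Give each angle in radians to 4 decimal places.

arm 1 (φ=0.0°): x'=0.0313, y'=-0.0772
  e−x'=0.0387;  (l²−L²−(e−x')²−y'²−z²)/2L = -0.0968
  θ1 = atan2(B,A) + arccos(C/0.3145) = 0.4364
φ2=120.0° → target in arm frame (-0.0825, 0.0115)
  A cos θ + B sin θ = C:  0.1525·cos θ + -0.3121·sin θ = -0.1411
  √(A²+B²)=0.3474;  θ2 = -1.1163+1.9891 ≈ 0.8728
φ3=240.0° → target in arm frame (0.0512, 0.0657)
  e−x'=0.0188;  (l²−L²−(e−x')²−y'²−z²)/2L = -0.0891
  γ=atan2(-0.3121,0.0188)=-1.5107;  ψ=arccos(-0.2850)=1.8598;  θ3=γ+ψ≈0.3491

θ₁ = 0.4364, θ₂ = 0.8728, θ₃ = 0.3491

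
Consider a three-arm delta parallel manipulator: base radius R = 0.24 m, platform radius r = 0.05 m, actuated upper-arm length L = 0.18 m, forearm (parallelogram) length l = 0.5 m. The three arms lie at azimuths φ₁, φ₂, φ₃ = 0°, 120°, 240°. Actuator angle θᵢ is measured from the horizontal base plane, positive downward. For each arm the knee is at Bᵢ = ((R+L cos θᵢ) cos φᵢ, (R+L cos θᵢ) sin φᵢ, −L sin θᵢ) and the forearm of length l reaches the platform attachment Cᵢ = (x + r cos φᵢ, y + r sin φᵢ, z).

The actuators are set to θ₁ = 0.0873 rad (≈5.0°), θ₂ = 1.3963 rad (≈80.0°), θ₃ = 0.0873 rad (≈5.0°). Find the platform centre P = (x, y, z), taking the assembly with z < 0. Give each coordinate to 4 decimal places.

(0.1138, -0.1971, -0.3976)

S1 = (0.3693·cos0.0°, 0.3693·sin0.0°, -0.0157) = (0.3693, 0.0000, -0.0157)
S2 = (0.2213·cos120.0°, 0.2213·sin120.0°, -0.1773) = (-0.1106, 0.1916, -0.1773)
S3 = (0.3693·cos240.0°, 0.3693·sin240.0°, -0.0157) = (-0.1847, -0.3198, -0.0157)
|S₂|²−|S₁|² = -0.0563;  |S₃|²−|S₁|² = 0.0000
[-0.9599 0.3832 -0.3231]·P = -0.0563;  [-1.1079 -0.6397 0.0000]·P = 0.0000
det = 1.0386;  x = 0.0347+-0.1990z,  y = -0.0600+0.3447z
sphere 1 gives Az²+Bz+C=0 with A=1.1584, B=0.1232, C=-0.1342;  B²−4AC=0.6368;  roots -0.3976, 0.2912;  negative root z = -0.3976
x = 0.1138, y = -0.1971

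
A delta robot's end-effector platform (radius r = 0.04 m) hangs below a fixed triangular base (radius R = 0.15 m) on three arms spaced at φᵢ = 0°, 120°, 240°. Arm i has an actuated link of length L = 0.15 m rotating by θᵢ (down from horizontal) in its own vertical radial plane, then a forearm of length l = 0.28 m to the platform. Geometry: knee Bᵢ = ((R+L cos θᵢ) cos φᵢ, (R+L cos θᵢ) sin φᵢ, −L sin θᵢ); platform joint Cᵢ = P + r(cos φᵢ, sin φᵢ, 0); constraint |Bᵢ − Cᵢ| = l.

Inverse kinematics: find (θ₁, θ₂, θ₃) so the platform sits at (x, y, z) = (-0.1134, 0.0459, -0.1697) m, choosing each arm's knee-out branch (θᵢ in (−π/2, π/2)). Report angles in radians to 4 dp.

θ₁ = 1.2217, θ₂ = -0.3496, θ₃ = 0.4367

rotate P by −φ1: (-0.1134, 0.0459, -0.1697)
  A cos θ + B sin θ = C:  0.2234·cos θ + -0.1697·sin θ = -0.0830
  γ=atan2(-0.1697,0.2234)=-0.6496;  ψ=arccos(-0.2960)=1.8713;  θ1=γ+ψ≈1.2217
rotate P by −φ2: (0.0965, 0.0753, -0.1697)
  A=0.0135, B=-0.1697, C=(l²−L²−A²−y'²−z²)/(2L)=0.0708
  √(A²+B²)=0.1702;  θ2 = -1.4911+1.1416 ≈ -0.3496
φ3=240.0° → target in arm frame (0.0169, -0.1212)
  A cos θ + B sin θ = C:  0.0931·cos θ + -0.1697·sin θ = 0.0125
  √(A²+B²)=0.1935;  θ3 = -1.0692+1.5059 ≈ 0.4367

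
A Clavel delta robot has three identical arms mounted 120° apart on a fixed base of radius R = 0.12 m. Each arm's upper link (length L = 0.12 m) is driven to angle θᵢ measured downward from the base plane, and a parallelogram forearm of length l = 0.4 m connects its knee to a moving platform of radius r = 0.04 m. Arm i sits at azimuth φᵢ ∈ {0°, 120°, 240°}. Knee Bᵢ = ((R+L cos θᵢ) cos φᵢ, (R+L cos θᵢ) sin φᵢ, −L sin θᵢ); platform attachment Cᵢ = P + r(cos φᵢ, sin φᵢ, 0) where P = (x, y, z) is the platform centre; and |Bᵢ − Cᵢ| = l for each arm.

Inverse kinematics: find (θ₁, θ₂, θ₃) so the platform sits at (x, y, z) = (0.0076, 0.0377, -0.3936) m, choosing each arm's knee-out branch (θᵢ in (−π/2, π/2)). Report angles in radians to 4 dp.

θ₁ = 0.3491, θ₂ = 0.2617, θ₃ = 0.5236

φ1=0.0° → target in arm frame (0.0076, 0.0377)
  A=0.0724, B=-0.3936, C=(l²−L²−A²−y'²−z²)/(2L)=-0.0666
  θ1 = atan2(B,A) + arccos(C/0.4002) = 0.3491
φ2=120.0° → target in arm frame (0.0288, -0.0254)
  A=0.0512, B=-0.3936, C=(l²−L²−A²−y'²−z²)/(2L)=-0.0524
  γ=atan2(-0.3936,0.0512)=-1.4416;  ψ=arccos(-0.1321)=1.7033;  θ2=γ+ψ≈0.2617
arm 3 (φ=240.0°): x'=-0.0364, y'=-0.0123
  A cos θ + B sin θ = C:  0.1164·cos θ + -0.3936·sin θ = -0.0960
  √(A²+B²)=0.4105;  θ3 = -1.2831+1.8068 ≈ 0.5236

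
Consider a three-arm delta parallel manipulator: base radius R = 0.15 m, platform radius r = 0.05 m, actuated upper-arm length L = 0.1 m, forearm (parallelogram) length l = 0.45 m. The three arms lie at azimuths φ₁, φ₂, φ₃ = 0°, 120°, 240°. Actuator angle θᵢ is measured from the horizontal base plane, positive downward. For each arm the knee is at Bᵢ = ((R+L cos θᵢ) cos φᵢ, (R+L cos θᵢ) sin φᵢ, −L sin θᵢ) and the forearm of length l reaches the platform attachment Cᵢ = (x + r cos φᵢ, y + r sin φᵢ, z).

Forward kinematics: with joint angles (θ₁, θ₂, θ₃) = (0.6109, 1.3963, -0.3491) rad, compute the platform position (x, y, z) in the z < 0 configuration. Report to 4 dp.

(0.0000, -0.2259, -0.4014)

arm 1 at φ=0.0°: ρ1 = 0.1819;  O1 = (0.1819, 0.0000, -0.0574)
φ2=120.0°: virtual centre (-0.0587, 0.1016, -0.0985), radius l
O3 = (0.1940·cos240.0°, 0.1940·sin240.0°, 0.0342) = (-0.0970, -0.1680, 0.0342)
eliminate P² terms by subtracting sphere 1 from 2 and 3
[-0.4812 0.2033 -0.0822]·P = -0.0129;  [-0.5578 -0.3360 0.1831]·P = 0.0024
Cramer: x(z) = 0.0140+0.0349z;  y(z) = -0.0304+0.4872z
sphere 1 gives Az²+Bz+C=0 with A=1.2386, B=0.0734, C=-0.1701;  B²−4AC=0.8480;  roots -0.4014, 0.3421;  negative root z = -0.4014
x = 0.0000, y = -0.2259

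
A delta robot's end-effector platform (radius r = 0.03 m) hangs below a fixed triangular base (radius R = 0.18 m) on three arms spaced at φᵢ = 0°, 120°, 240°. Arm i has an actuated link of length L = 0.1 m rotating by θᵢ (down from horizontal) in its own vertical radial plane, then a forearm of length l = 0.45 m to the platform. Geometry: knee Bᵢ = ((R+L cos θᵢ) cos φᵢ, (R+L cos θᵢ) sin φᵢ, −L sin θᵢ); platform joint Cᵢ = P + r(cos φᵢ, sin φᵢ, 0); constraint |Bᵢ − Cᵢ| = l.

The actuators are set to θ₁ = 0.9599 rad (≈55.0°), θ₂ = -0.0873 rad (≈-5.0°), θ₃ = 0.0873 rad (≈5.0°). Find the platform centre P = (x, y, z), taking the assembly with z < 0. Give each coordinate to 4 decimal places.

(-0.1163, 0.0159, -0.3942)

arm 1 at φ=0.0°: (R−r)+L cos θ1 = 0.2074;  centre 1 = (0.2074, 0.0000, -0.0819)
φ2=120.0°: virtual centre (-0.1248, 0.2162, 0.0087), radius l
centre 3 = (0.2496·cos240.0°, 0.2496·sin240.0°, -0.0087) = (-0.1248, -0.2162, -0.0087)
|centre ₂|²−|centre ₁|² = 0.0127;  |centre ₃|²−|centre ₁|² = 0.0127
plane₁₂: -0.6643x+0.4324y+0.1813z = 0.0127
Cramer: x(z) = -0.0191+0.2466z;  y(z) = 0.0000-0.0403z
quadratic in z: (1.0624)z²+(0.0521)z+(-0.1445)=0, √Δ=0.7854 → z ∈ {-0.3942, 0.3451}; z = -0.3942 (taking z<0)
x = -0.1163, y = 0.0159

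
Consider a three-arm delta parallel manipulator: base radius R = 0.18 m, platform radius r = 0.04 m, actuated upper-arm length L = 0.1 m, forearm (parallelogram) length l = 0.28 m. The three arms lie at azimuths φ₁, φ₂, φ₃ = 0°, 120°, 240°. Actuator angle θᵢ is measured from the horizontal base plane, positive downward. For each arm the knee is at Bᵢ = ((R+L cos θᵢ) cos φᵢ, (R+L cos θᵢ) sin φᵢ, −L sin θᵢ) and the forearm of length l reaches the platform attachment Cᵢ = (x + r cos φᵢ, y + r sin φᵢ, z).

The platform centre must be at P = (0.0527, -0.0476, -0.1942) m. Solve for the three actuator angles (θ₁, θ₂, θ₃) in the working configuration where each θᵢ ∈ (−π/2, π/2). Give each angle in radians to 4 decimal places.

rotate P by −φ1: (0.0527, -0.0476, -0.1942)
  e−x'=0.0873;  (l²−L²−(e−x')²−y'²−z²)/2L = 0.1040
  γ=atan2(-0.1942,0.0873)=-1.1483;  ψ=arccos(0.4884)=1.0605;  θ1=γ+ψ≈-0.0878
φ2=120.0° → target in arm frame (-0.0676, -0.0218)
  A cos θ + B sin θ = C:  0.2076·cos θ + -0.1942·sin θ = -0.0644
  γ=atan2(-0.1942,0.2076)=-0.7521;  ψ=arccos(-0.2265)=1.7993;  θ2=γ+ψ≈1.0472
arm 3 (φ=240.0°): x'=0.0149, y'=0.0694
  A=0.1251, B=-0.1942, C=(l²−L²−A²−y'²−z²)/(2L)=0.0510
  γ=atan2(-0.1942,0.1251)=-0.9984;  ψ=arccos(0.2209)=1.3480;  θ3=γ+ψ≈0.3496

θ₁ = -0.0878, θ₂ = 1.0472, θ₃ = 0.3496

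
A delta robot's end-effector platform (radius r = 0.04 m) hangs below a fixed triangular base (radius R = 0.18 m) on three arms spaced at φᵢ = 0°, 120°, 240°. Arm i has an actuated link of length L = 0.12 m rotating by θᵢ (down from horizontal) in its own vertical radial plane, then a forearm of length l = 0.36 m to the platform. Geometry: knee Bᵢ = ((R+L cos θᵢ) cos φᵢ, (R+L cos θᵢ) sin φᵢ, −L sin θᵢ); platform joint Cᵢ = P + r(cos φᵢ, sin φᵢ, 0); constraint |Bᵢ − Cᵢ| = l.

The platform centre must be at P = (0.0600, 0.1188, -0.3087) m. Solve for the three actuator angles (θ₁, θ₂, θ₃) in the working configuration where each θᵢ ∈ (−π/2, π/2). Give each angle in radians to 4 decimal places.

θ₁ = 0.2615, θ₂ = 0.1745, θ₃ = 1.3090

rotate P by −φ1: (0.0600, 0.1188, -0.3087)
  A=0.0800, B=-0.3087, C=(l²−L²−A²−y'²−z²)/(2L)=-0.0025
  θ1 = atan2(B,A) + arccos(C/0.3189) = 0.2615
rotate P by −φ2: (0.0729, -0.1114, -0.3087)
  e−x'=0.0671;  (l²−L²−(e−x')²−y'²−z²)/2L = 0.0125
  γ=atan2(-0.3087,0.0671)=-1.3567;  ψ=arccos(0.0395)=1.5312;  θ2=γ+ψ≈0.1745
rotate P by −φ3: (-0.1329, -0.0074, -0.3087)
  e−x'=0.2729;  (l²−L²−(e−x')²−y'²−z²)/2L = -0.2276
  √(A²+B²)=0.4120;  θ3 = -0.8469+2.1559 ≈ 1.3090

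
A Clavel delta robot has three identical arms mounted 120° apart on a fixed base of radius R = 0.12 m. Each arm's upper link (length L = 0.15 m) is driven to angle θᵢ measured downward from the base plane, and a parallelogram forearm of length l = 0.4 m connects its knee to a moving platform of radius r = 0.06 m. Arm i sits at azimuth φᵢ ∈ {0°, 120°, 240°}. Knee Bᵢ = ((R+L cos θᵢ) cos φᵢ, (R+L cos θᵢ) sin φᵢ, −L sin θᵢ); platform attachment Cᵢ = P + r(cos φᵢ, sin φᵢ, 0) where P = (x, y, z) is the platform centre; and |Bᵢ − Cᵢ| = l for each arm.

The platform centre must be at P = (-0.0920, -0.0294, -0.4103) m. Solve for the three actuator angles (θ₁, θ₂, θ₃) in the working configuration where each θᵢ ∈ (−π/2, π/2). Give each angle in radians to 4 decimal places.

θ₁ = 0.7856, θ₂ = 0.4365, θ₃ = 0.2620

φ1=0.0° → target in arm frame (-0.0920, -0.0294)
  A=0.1520, B=-0.4103, C=(l²−L²−A²−y'²−z²)/(2L)=-0.1827
  √(A²+B²)=0.4376;  θ1 = -1.2160+2.0016 ≈ 0.7856
φ2=120.0° → target in arm frame (0.0205, 0.0944)
  e−x'=0.0395;  (l²−L²−(e−x')²−y'²−z²)/2L = -0.1377
  √(A²+B²)=0.4122;  θ2 = -1.4749+1.9114 ≈ 0.4365
arm 3 (φ=240.0°): x'=0.0715, y'=-0.0650
  A=-0.0115, B=-0.4103, C=(l²−L²−A²−y'²−z²)/(2L)=-0.1173
  γ=atan2(-0.4103,-0.0115)=-1.5987;  ψ=arccos(-0.2859)=1.8607;  θ3=γ+ψ≈0.2620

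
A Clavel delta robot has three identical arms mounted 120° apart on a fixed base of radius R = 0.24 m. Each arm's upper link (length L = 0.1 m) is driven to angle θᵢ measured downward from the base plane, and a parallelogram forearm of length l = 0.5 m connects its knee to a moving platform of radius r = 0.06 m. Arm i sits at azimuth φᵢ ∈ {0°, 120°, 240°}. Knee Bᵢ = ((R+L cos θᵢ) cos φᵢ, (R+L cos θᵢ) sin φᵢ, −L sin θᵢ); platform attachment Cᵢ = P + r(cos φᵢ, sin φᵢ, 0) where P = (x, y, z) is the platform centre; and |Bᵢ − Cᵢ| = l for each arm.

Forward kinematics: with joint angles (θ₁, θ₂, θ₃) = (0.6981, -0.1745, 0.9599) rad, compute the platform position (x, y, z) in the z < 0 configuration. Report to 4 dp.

φ1=0.0°: virtual centre (0.2566, 0.0000, -0.0643), radius l
φ2=120.0°: virtual centre (-0.1392, 0.2412, 0.0174), radius l
centre 3 = (0.2374·cos240.0°, 0.2374·sin240.0°, -0.0819) = (-0.1187, -0.2056, -0.0819)
|centre ₂|²−|centre ₁|² = 0.0079;  |centre ₃|²−|centre ₁|² = -0.0069
linear system: -0.7917x+0.4823y = 0.0079−0.1633z; -0.7506x+-0.4111y = -0.0069−-0.0353z
Cramer: x(z) = 0.0002+0.0729z;  y(z) = 0.0166-0.2189z
quadratic in z: (1.0532)z²+(0.0839)z+(-0.1798)=0, √Δ=0.8744 → z ∈ {-0.4550, 0.3753}; z = -0.4550 (taking z<0)
x = -0.0330, y = 0.1162

(-0.0330, 0.1162, -0.4550)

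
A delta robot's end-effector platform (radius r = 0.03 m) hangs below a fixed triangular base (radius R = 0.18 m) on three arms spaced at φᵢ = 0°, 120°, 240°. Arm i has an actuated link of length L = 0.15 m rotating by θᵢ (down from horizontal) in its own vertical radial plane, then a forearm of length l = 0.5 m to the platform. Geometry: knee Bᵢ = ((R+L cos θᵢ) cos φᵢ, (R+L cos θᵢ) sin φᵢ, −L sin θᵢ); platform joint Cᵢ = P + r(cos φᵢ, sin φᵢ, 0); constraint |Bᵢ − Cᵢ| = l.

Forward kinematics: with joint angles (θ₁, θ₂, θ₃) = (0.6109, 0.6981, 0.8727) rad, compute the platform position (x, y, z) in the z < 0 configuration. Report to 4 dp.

(0.0327, 0.0288, -0.5236)

O1 = (0.2729·cos0.0°, 0.2729·sin0.0°, -0.0860) = (0.2729, 0.0000, -0.0860)
arm 2 at φ=120.0°: (R−r)+L cos θ2 = 0.2649;  O2 = (-0.1325, 0.2294, -0.0964)
O3 = (0.2464·cos240.0°, 0.2464·sin240.0°, -0.1149) = (-0.1232, -0.2134, -0.1149)
eliminate P² terms by subtracting sphere 1 from 2 and 3
[-0.8106 0.4588 -0.0207]·P = -0.0024;  [-0.7922 -0.4268 -0.0577]·P = -0.0079
det = 0.7095;  x = 0.0066+-0.0498z,  y = 0.0064+-0.0428z
quadratic in z: (1.0043)z²+(0.1981)z+(-0.1716)=0, √Δ=0.8537 → z ∈ {-0.5236, 0.3264}; z = -0.5236 (taking z<0)
x = 0.0327, y = 0.0288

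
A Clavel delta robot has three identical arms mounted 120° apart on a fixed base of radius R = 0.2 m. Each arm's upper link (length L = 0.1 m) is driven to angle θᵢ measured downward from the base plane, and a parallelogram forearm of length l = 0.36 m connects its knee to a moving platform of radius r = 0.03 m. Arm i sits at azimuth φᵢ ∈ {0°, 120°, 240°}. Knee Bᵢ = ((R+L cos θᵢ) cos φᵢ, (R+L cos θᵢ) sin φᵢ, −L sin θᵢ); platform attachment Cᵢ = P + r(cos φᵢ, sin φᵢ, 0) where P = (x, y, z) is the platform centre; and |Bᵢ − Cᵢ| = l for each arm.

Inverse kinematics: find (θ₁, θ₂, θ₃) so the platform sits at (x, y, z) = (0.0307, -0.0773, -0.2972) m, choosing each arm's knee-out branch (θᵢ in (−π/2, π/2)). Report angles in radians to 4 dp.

θ₁ = 0.3484, θ₂ = 1.1342, θ₃ = 0.1746

φ1=0.0° → target in arm frame (0.0307, -0.0773)
  e−x'=0.1393;  (l²−L²−(e−x')²−y'²−z²)/2L = 0.0295
  γ=atan2(-0.2972,0.1393)=-1.1325;  ψ=arccos(0.0898)=1.4809;  θ1=γ+ψ≈0.3484
φ2=120.0° → target in arm frame (-0.0823, 0.0121)
  A cos θ + B sin θ = C:  0.2523·cos θ + -0.2972·sin θ = -0.1626
  √(A²+B²)=0.3898;  θ2 = -0.8669+2.0011 ≈ 1.1342
φ3=240.0° → target in arm frame (0.0516, 0.0652)
  A cos θ + B sin θ = C:  0.1184·cos θ + -0.2972·sin θ = 0.0650
  θ3 = atan2(B,A) + arccos(C/0.3199) = 0.1746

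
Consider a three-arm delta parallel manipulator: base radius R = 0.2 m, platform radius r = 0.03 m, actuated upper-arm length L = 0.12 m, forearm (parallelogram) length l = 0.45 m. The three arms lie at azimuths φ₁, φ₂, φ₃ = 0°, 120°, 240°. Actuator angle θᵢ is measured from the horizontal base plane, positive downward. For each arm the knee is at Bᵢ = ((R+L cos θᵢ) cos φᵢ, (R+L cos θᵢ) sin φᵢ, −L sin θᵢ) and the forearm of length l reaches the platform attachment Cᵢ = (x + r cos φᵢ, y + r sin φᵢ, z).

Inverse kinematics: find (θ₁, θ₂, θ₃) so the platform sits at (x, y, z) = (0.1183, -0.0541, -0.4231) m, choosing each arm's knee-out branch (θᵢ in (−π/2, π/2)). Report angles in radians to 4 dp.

rotate P by −φ1: (0.1183, -0.0541, -0.4231)
  A=0.0517, B=-0.4231, C=(l²−L²−A²−y'²−z²)/(2L)=0.0145
  θ1 = atan2(B,A) + arccos(C/0.4262) = 0.0875
rotate P by −φ2: (-0.1060, -0.0754, -0.4231)
  A cos θ + B sin θ = C:  0.2760·cos θ + -0.4231·sin θ = -0.3032
  √(A²+B²)=0.5052;  θ2 = -0.9928+2.2146 ≈ 1.2218
arm 3 (φ=240.0°): x'=-0.0123, y'=0.1295
  A=0.1823, B=-0.4231, C=(l²−L²−A²−y'²−z²)/(2L)=-0.1705
  θ3 = atan2(B,A) + arccos(C/0.4607) = 0.7859

θ₁ = 0.0875, θ₂ = 1.2218, θ₃ = 0.7859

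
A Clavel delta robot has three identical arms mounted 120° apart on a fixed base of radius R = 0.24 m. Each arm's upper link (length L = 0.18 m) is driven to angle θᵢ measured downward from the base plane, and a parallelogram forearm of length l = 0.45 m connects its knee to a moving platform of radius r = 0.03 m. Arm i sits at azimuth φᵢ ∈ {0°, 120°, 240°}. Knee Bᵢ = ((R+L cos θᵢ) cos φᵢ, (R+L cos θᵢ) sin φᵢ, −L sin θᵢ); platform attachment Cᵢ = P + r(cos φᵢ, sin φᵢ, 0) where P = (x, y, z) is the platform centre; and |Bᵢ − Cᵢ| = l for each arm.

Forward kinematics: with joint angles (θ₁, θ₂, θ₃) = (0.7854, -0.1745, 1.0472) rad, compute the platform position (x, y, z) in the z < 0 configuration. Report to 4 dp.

φ1=0.0°: virtual centre (0.3373, 0.0000, -0.1273), radius l
φ2=120.0°: virtual centre (-0.1936, 0.3354, 0.0313), radius l
S3 = (0.3000·cos240.0°, 0.3000·sin240.0°, -0.1559) = (-0.1500, -0.2598, -0.1559)
eliminate P² terms by subtracting sphere 1 from 2 and 3
linear system: -1.0618x+0.6708y = 0.0210−0.3171z; -0.9746x+-0.5196y = -0.0157−-0.0572z
Cramer: x(z) = -0.0003+0.1048z;  y(z) = 0.0308-0.3067z
into |P−S₁|² = l²: 1.1051z² + 0.1649z + -0.0714 = 0;  Δ = 0.3427;  z = -0.3395 or 0.1902 → z<0 root = -0.3395
x = -0.0359, y = 0.1349

(-0.0359, 0.1349, -0.3395)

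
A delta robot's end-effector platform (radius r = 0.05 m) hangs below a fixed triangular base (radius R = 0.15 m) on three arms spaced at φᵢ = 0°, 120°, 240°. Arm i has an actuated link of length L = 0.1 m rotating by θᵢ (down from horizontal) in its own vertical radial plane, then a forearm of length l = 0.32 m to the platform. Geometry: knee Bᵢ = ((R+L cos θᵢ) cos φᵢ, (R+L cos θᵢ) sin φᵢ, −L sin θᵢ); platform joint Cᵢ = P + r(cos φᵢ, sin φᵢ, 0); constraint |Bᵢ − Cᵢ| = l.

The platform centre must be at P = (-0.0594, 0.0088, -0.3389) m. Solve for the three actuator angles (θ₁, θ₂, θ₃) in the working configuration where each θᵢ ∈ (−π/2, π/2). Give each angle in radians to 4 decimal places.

θ₁ = 1.1342, θ₂ = 0.6107, θ₃ = 0.6983

φ1=0.0° → target in arm frame (-0.0594, 0.0088)
  A cos θ + B sin θ = C:  0.1594·cos θ + -0.3389·sin θ = -0.2397
  θ1 = atan2(B,A) + arccos(C/0.3745) = 1.1342
φ2=120.0° → target in arm frame (0.0373, 0.0470)
  A cos θ + B sin θ = C:  0.0627·cos θ + -0.3389·sin θ = -0.1430
  γ=atan2(-0.3389,0.0627)=-1.3879;  ψ=arccos(-0.4148)=1.9986;  θ2=γ+ψ≈0.6107
φ3=240.0° → target in arm frame (0.0221, -0.0558)
  A=0.0779, B=-0.3389, C=(l²−L²−A²−y'²−z²)/(2L)=-0.1582
  γ=atan2(-0.3389,0.0779)=-1.3448;  ψ=arccos(-0.4550)=2.0431;  θ3=γ+ψ≈0.6983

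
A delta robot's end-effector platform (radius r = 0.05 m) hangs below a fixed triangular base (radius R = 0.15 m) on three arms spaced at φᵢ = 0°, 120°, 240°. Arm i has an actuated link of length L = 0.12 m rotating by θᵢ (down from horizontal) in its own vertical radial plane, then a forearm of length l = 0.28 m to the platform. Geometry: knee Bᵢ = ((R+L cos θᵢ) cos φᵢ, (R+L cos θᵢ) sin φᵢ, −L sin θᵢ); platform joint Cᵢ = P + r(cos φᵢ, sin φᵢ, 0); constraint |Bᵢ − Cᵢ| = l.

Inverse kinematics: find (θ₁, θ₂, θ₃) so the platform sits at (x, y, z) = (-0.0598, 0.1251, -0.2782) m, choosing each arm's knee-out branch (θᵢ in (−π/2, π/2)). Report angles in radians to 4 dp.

rotate P by −φ1: (-0.0598, 0.1251, -0.2782)
  A=0.1598, B=-0.2782, C=(l²−L²−A²−y'²−z²)/(2L)=-0.2274
  γ=atan2(-0.2782,0.1598)=-1.0494;  ψ=arccos(-0.7089)=2.3587;  θ1=γ+ψ≈1.3093
rotate P by −φ2: (0.1382, -0.0108, -0.2782)
  A cos θ + B sin θ = C:  -0.0382·cos θ + -0.2782·sin θ = -0.0624
  γ=atan2(-0.2782,-0.0382)=-1.7074;  ψ=arccos(-0.2222)=1.7948;  θ2=γ+ψ≈0.0874
rotate P by −φ3: (-0.0784, -0.1143, -0.2782)
  e−x'=0.1784;  (l²−L²−(e−x')²−y'²−z²)/2L = -0.2430
  θ3 = atan2(B,A) + arccos(C/0.3305) = 1.3961

θ₁ = 1.3093, θ₂ = 0.0874, θ₃ = 1.3961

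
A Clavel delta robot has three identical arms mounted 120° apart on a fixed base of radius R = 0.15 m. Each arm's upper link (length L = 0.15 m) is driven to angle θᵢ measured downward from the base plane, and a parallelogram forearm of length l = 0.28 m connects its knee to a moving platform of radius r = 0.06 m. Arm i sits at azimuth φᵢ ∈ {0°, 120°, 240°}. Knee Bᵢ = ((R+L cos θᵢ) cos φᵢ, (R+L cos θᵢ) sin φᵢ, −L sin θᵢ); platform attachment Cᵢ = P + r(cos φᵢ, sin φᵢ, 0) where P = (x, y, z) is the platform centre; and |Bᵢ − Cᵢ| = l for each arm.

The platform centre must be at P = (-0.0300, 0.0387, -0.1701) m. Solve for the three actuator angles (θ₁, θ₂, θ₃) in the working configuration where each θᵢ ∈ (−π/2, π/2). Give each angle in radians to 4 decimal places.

θ₁ = 0.4362, θ₂ = -0.2612, θ₃ = 0.3491

arm 1 (φ=0.0°): x'=-0.0300, y'=0.0387
  A cos θ + B sin θ = C:  0.1200·cos θ + -0.1701·sin θ = 0.0369
  γ=atan2(-0.1701,0.1200)=-0.9564;  ψ=arccos(0.1772)=1.3926;  θ1=γ+ψ≈0.4362
φ2=120.0° → target in arm frame (0.0485, 0.0066)
  e−x'=0.0415;  (l²−L²−(e−x')²−y'²−z²)/2L = 0.0840
  √(A²+B²)=0.1751;  θ2 = -1.3316+1.0704 ≈ -0.2612
φ3=240.0° → target in arm frame (-0.0185, -0.0453)
  A=0.1085, B=-0.1701, C=(l²−L²−A²−y'²−z²)/(2L)=0.0438
  θ3 = atan2(B,A) + arccos(C/0.2018) = 0.3491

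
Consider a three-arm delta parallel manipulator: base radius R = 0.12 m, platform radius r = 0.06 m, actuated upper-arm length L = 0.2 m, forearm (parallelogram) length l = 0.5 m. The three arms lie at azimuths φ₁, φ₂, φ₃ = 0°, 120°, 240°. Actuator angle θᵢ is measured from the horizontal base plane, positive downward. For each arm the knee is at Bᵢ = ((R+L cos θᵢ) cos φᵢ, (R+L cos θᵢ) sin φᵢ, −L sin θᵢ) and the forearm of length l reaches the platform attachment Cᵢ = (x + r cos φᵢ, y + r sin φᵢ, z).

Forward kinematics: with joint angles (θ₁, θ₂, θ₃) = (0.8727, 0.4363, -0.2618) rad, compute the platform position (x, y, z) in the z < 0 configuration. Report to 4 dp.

φ1=0.0°: virtual centre (0.1886, 0.0000, -0.1532), radius l
arm 2 at φ=120.0°: ρ2 = 0.2413;  O2 = (-0.1206, 0.2089, -0.0845)
φ3=240.0°: virtual centre (-0.1266, -0.2193, 0.0518), radius l
subtract pairs → two planes through P
plane₁₂: -0.6184x+0.4179y+0.1374z = 0.0063
det = 0.5346;  x = -0.0113+0.4332z,  y = -0.0015+0.3122z
into |P−O₁|² = l²: 1.2851z² + 0.1324z + -0.1866 = 0;  Δ = 0.9768;  z = -0.4360 or 0.3330 → z<0 root = -0.4360
x = -0.2001, y = -0.1377

(-0.2001, -0.1377, -0.4360)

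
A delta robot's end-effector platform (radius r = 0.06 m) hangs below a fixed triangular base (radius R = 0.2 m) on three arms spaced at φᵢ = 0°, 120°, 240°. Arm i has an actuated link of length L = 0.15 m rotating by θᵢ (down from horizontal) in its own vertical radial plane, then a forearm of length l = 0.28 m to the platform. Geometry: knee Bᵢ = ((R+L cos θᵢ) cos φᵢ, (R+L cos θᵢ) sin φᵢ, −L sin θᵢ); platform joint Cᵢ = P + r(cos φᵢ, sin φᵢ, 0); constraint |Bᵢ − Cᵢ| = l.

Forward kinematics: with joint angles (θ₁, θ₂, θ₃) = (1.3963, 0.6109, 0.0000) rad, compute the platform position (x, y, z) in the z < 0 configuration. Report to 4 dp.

φ1=0.0°: virtual centre (0.1660, 0.0000, -0.1477), radius l
arm 2 at φ=120.0°: ρ2 = 0.2629;  O2 = (-0.1314, 0.2277, -0.0860)
φ3=240.0°: virtual centre (-0.1450, -0.2511, 0.0000), radius l
subtract pairs → two planes through P
[-0.5950 0.4553 0.1234]·P = 0.0271;  [-0.6221 -0.5023 0.2954]·P = 0.0347
Cramer: x(z) = -0.0505+0.3376z;  y(z) = -0.0065+0.1701z
sphere 1 gives Az²+Bz+C=0 with A=1.1429, B=0.1470, C=-0.0096;  B²−4AC=0.0656;  roots -0.1764, 0.0478;  negative root z = -0.1764
x = -0.1101, y = -0.0365

(-0.1101, -0.0365, -0.1764)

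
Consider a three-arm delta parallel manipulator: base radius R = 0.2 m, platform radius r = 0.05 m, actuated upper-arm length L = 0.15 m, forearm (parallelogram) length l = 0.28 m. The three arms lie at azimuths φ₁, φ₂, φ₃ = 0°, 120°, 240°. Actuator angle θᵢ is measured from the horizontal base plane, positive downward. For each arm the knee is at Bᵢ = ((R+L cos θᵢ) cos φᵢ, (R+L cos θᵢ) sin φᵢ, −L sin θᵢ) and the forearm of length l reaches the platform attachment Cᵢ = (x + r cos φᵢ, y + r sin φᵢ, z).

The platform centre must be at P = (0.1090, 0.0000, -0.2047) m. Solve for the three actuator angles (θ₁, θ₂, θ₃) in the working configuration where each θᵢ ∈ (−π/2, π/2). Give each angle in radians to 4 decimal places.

φ1=0.0° → target in arm frame (0.1090, 0.0000)
  e−x'=0.0410;  (l²−L²−(e−x')²−y'²−z²)/2L = 0.0411
  γ=atan2(-0.2047,0.0410)=-1.3731;  ψ=arccos(0.1967)=1.3728;  θ1=γ+ψ≈-0.0003
arm 2 (φ=120.0°): x'=-0.0545, y'=-0.0944
  e−x'=0.2045;  (l²−L²−(e−x')²−y'²−z²)/2L = -0.1224
  γ=atan2(-0.2047,0.2045)=-0.7859;  ψ=arccos(-0.4232)=2.0077;  θ2=γ+ψ≈1.2219
rotate P by −φ3: (-0.0545, 0.0944, -0.2047)
  A=0.2045, B=-0.2047, C=(l²−L²−A²−y'²−z²)/(2L)=-0.1224
  γ=atan2(-0.2047,0.2045)=-0.7859;  ψ=arccos(-0.4232)=2.0077;  θ3=γ+ψ≈1.2219

θ₁ = -0.0003, θ₂ = 1.2219, θ₃ = 1.2219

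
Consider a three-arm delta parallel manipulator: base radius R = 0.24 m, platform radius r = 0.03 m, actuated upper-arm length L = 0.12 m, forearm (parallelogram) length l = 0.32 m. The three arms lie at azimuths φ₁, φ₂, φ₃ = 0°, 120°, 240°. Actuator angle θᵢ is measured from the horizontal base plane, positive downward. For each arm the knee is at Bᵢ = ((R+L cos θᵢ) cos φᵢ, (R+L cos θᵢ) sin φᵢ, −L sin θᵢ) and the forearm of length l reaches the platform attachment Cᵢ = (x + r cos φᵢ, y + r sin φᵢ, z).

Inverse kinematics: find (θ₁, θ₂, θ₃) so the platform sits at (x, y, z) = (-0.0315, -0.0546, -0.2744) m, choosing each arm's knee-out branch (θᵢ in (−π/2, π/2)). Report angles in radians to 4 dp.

φ1=0.0° → target in arm frame (-0.0315, -0.0546)
  e−x'=0.2415;  (l²−L²−(e−x')²−y'²−z²)/2L = -0.2025
  θ1 = atan2(B,A) + arccos(C/0.3655) = 1.3088
φ2=120.0° → target in arm frame (-0.0315, 0.0546)
  A=0.2415, B=-0.2744, C=(l²−L²−A²−y'²−z²)/(2L)=-0.2026
  γ=atan2(-0.2744,0.2415)=-0.8490;  ψ=arccos(-0.5541)=2.1581;  θ2=γ+ψ≈1.3091
arm 3 (φ=240.0°): x'=0.0630, y'=0.0000
  A=0.1470, B=-0.2744, C=(l²−L²−A²−y'²−z²)/(2L)=-0.0371
  θ3 = atan2(B,A) + arccos(C/0.3113) = 0.6110

θ₁ = 1.3088, θ₂ = 1.3091, θ₃ = 0.6110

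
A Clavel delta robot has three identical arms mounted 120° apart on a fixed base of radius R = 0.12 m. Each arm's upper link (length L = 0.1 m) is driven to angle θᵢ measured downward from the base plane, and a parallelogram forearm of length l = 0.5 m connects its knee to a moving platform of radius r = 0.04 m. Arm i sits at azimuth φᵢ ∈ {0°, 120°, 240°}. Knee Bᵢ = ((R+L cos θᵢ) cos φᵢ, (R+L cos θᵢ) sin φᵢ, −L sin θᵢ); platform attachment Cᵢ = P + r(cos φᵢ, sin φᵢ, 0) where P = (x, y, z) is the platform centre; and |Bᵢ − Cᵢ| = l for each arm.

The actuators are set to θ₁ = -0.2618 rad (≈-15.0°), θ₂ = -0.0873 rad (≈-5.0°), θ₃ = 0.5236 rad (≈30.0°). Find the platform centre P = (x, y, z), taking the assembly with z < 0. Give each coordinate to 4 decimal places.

φ1=0.0°: virtual centre (0.1766, 0.0000, 0.0259), radius l
arm 2 at φ=120.0°: ρ2 = 0.1796;  S2 = (-0.0898, 0.1556, 0.0087)
S3 = (0.1666·cos240.0°, 0.1666·sin240.0°, -0.0500) = (-0.0833, -0.1443, -0.0500)
subtract pairs → two planes through P
[-0.5328 0.3111 -0.0343]·P = 0.0005;  [-0.5198 -0.2886 -0.1518]·P = -0.0016
Cramer: x(z) = 0.0011-0.1811z;  y(z) = 0.0035-0.1998z
quadratic in z: (1.0727)z²+(0.0104)z+(-0.2185)=0, √Δ=0.9684 → z ∈ {-0.4562, 0.4465}; z = -0.4562 (taking z<0)
x = 0.0837, y = 0.0946

(0.0837, 0.0946, -0.4562)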